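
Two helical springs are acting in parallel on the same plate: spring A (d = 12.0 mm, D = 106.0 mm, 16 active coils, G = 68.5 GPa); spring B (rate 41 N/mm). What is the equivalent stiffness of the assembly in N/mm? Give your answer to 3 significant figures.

50.3 N/mm

k_A = Gd⁴/(8D³N_a) = (68.5×10³)(12.0⁴)/(8·106.0³·16) = 9.3173 N/mm
Parallel: k_eq = 9.3173 + 41 = 50.317 N/mm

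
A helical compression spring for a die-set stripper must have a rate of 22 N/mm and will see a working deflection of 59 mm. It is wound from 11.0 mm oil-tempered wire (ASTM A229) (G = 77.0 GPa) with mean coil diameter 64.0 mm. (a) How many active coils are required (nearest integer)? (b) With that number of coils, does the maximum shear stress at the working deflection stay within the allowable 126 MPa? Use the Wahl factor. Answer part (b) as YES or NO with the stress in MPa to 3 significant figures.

N_a = Gd⁴/(8D³k) = (77.0×10³)(11.0⁴)/(8·64.0³·22) = 24.43 → N_a = 24
Actual rate k = Gd⁴/(8D³·24) = 22.399 N/mm
Working load F = kδ = 22.399·59 = 1321.5 N
C = 64.0/11.0 = 5.8182; K_W = (4C−1)/(4C−4)+0.615/C = 1.2614
τ_max = K_W·8FD/(πd³) = 1.2614·161.81 = 204.11 MPa
τ_max > 126 MPa → exceeds allowable

(a) 24 coils; (b) NO, τ_max = 204 MPa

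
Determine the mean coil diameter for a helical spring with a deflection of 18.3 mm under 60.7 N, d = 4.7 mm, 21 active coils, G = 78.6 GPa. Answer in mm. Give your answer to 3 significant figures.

41.0 mm

Required rate k = F/δ = 60.7/18.3 = 3.3169 N/mm
D = (Gd⁴/(8N_a·k))^(1/3) = (78.6×10³·4.7⁴/(8·21·3.3169))^(1/3)
  = (68828.3)^(1/3) = 40.9816 mm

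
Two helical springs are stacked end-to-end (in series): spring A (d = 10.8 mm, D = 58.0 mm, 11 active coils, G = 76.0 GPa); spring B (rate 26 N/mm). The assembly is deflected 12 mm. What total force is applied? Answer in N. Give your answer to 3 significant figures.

k_A = Gd⁴/(8D³N_a) = (76.0×10³)(10.8⁴)/(8·58.0³·11) = 60.22 N/mm
Series: 1/k_eq = 1/60.22 + 1/26 = 0.055067; k_eq = 18.16 N/mm
F = k_eq·δ = 18.16·12 = 217.92 N

218 N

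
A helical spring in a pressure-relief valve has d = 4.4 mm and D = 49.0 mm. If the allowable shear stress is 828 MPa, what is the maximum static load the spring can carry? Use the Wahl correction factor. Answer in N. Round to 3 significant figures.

501 N

C = D/d = 49.0/4.4 = 11.1364
K_W = (4C−1)/(4C−4) + 0.615/C = 43.545/40.545 + 0.0552 = 1.1292
τ_max = K·8FD/(πd³) → F_max = τ_allow·πd³/(8DK)
F_max = 828·π·4.4³/(8·49.0·1.1292) = 2.2158e+05/442.65 = 500.58 N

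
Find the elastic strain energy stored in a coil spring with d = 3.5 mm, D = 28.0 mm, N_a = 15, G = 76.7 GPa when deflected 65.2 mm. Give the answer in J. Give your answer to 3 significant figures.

k = Gd⁴/(8D³N_a) = (76.7×10³)(3.5⁴)/(8·28.0³·15) = 4.3693 N/mm
U = ½kδ² = 0.5 × 4.3693 × 65.2² = 9287 N·mm = 9.287 J

9.29 J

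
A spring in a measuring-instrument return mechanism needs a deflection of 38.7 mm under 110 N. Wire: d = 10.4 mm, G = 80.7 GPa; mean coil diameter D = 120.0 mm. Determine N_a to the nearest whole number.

24

Required rate k = F/δ = 110/38.7 = 2.8424 N/mm
N_a = Gd⁴/(8D³k) = (80.7×10³ × 10.4⁴)/(8 × 120.0³ × 2.8424)
    = 9.44076e+08 / 3.9293e+07 = 24.03 → 24 coils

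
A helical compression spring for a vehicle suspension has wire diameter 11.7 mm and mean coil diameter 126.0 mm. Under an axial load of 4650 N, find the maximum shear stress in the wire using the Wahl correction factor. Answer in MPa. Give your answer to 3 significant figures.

Spring index C = D/d = 126.0/11.7 = 10.7692
K_W = (4C−1)/(4C−4) + 0.615/C = 42.077/39.077 + 0.0571 = 1.1339
τ₀ = 8FD/(πd³) = 8·4650·126.0/(π·11.7³) = 4.6872e+06/5031.6 = 931.55 MPa
τ_max = K·τ₀ = 1.1339 × 931.55 = 1056.3 MPa

1060 MPa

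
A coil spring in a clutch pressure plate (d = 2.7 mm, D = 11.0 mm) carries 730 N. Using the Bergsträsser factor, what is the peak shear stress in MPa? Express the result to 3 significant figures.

Spring index C = D/d = 11.0/2.7 = 4.0741
K_B = (4C+2)/(4C−3) = 18.296/13.296 = 1.3760
τ₀ = 8FD/(πd³) = 8·730·11.0/(π·2.7³) = 64240/61.836 = 1038.9 MPa
τ_max = K·τ₀ = 1.3760 × 1038.9 = 1429.5 MPa

1430 MPa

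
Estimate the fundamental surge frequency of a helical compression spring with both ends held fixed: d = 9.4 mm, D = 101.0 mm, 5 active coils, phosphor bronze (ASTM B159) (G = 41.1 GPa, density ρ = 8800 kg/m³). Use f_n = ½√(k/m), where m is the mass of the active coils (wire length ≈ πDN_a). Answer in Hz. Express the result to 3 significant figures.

k = Gd⁴/(8D³N_a) = (41.1×10³)(9.4⁴)/(8·101.0³·5) = 7.7863 N/mm = 7786.3 N/m
Wire length L = πDN_a = π·101.0·5 = 1586.5 mm
m = ρ·(πd²/4)·L = 8800 × 69.398×10⁻⁶ m² × 1.5865 m = 0.96888 kg
f_n = ½√(k/m) = 0.5·√(7786.3/0.96888) = 0.5·√(8036.4) = 44.823 Hz

44.8 Hz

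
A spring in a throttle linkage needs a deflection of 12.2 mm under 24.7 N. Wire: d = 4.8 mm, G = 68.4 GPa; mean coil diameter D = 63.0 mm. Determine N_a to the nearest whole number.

Required rate k = F/δ = 24.7/12.2 = 2.0246 N/mm
N_a = Gd⁴/(8D³k) = (68.4×10³ × 4.8⁴)/(8 × 63.0³ × 2.0246)
    = 3.63096e+07 / 4.04994e+06 = 8.965 → 9 coils

9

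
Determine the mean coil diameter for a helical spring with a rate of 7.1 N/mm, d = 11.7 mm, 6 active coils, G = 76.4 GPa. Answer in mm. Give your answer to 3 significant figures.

161 mm

D = (Gd⁴/(8N_a·k))^(1/3) = (76.4×10³·11.7⁴/(8·6·7.1))^(1/3)
  = (4.20085e+06)^(1/3) = 161.3538 mm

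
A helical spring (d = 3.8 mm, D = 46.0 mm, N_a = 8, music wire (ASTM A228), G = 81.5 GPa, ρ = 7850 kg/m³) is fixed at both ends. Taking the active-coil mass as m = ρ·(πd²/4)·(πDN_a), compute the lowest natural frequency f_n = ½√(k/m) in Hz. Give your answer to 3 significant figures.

81.4 Hz

k = Gd⁴/(8D³N_a) = (81.5×10³)(3.8⁴)/(8·46.0³·8) = 2.728 N/mm = 2728 N/m
Wire length L = πDN_a = π·46.0·8 = 1156.1 mm
m = ρ·(πd²/4)·L = 7850 × 11.341×10⁻⁶ m² × 1.1561 m = 0.10293 kg
f_n = ½√(k/m) = 0.5·√(2728/0.10293) = 0.5·√(26504) = 81.4 Hz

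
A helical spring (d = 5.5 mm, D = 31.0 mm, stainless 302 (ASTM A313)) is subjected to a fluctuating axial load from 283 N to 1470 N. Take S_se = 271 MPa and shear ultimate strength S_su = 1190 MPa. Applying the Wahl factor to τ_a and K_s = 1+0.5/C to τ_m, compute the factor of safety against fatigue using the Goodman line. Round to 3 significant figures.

C = D/d = 31.0/5.5 = 5.6364; K_W = (4C−1)/(4C−4)+0.615/C = 1.2709; K_s = 1+0.5/C = 1.0887
F_a = (F_max−F_min)/2 = 593.5 N; F_m = (F_max+F_min)/2 = 876.5 N
τ_a = K_W·8F_aD/(πd³) = 1.2709 × 281.6 = 357.88 MPa
τ_m = K_s·8F_mD/(πd³) = 1.0887 × 415.88 = 452.77 MPa
Goodman: 1/n_f = τ_a/S_se + τ_m/S_su = 357.88/271 + 452.77/1190 = 1.32059 + 0.38048 = 1.7011
n_f = 1/1.7011 = 0.5879

0.588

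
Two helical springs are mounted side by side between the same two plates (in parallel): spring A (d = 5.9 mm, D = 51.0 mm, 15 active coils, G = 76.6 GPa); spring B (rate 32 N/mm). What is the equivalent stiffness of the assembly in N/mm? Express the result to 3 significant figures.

37.8 N/mm

k_A = Gd⁴/(8D³N_a) = (76.6×10³)(5.9⁴)/(8·51.0³·15) = 5.831 N/mm
Parallel: k_eq = 5.831 + 32 = 37.831 N/mm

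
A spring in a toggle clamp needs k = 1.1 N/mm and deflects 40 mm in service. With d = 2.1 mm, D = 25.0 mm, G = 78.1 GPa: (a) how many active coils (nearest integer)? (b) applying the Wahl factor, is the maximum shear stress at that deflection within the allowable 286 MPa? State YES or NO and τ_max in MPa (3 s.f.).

(a) 11 coils; (b) NO, τ_max = 340 MPa

N_a = Gd⁴/(8D³k) = (78.1×10³)(2.1⁴)/(8·25.0³·1.1) = 11.05 → N_a = 11
Actual rate k = Gd⁴/(8D³·11) = 1.1047 N/mm
Working load F = kδ = 1.1047·40 = 44.186 N
C = 25.0/2.1 = 11.9048; K_W = (4C−1)/(4C−4)+0.615/C = 1.1204
τ_max = K_W·8FD/(πd³) = 1.1204·303.74 = 340.33 MPa
τ_max > 286 MPa → exceeds allowable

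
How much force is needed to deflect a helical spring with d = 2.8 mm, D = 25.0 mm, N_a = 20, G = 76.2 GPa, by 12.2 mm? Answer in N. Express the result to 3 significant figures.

k = Gd⁴/(8D³N_a) = (76.2×10³)(2.8⁴)/(8·25.0³·20) = 1.8735 N/mm
F = k·δ = 1.8735 × 12.2 = 22.856 N

22.9 N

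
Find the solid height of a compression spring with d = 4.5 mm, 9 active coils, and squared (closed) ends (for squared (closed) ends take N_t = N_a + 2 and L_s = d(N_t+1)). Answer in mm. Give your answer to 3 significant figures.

54.0 mm

squared (closed) ends: N_t = N_a + 2 = 9 + 2 = 11
L_s = d·(N_t+1) = 4.5 × 12 = 54 mm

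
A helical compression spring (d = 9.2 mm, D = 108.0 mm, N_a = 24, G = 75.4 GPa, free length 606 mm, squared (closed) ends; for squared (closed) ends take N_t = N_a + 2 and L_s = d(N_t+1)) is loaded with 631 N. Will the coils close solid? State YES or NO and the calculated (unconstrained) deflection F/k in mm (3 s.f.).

k = Gd⁴/(8D³N_a) = (75.4×10³)(9.2⁴)/(8·108.0³·24) = 2.2333 N/mm
N_t = 26; L_s = 9.2·27 = 248.4 mm; δ_solid = L₀ − L_s = 606 − 248.4 = 357.6 mm
δ = F/k = 631/2.2333 = 282.54 mm
δ < δ_solid → spring does not go solid

NO, δ = 283 mm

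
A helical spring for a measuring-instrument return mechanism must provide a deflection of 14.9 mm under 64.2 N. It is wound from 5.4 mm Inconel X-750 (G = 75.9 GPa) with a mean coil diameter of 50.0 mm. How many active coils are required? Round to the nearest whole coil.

15

Required rate k = F/δ = 64.2/14.9 = 4.3087 N/mm
N_a = Gd⁴/(8D³k) = (75.9×10³ × 5.4⁴)/(8 × 50.0³ × 4.3087)
    = 6.45382e+07 / 4.30872e+06 = 14.98 → 15 coils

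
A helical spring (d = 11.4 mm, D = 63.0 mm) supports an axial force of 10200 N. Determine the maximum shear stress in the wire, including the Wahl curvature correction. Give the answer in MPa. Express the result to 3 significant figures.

1410 MPa

Spring index C = D/d = 63.0/11.4 = 5.5263
K_W = (4C−1)/(4C−4) + 0.615/C = 21.105/18.105 + 0.1113 = 1.2770
τ₀ = 8FD/(πd³) = 8·10200·63.0/(π·11.4³) = 5.1408e+06/4654.4 = 1104.5 MPa
τ_max = K·τ₀ = 1.2770 × 1104.5 = 1410.4 MPa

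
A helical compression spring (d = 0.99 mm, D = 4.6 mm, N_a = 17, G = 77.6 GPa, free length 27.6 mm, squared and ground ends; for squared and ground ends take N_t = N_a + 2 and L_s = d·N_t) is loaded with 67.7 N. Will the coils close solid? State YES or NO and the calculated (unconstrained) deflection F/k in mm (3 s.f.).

YES, δ = 12.0 mm

k = Gd⁴/(8D³N_a) = (77.6×10³)(0.99⁴)/(8·4.6³·17) = 5.6311 N/mm
N_t = 19; L_s = 0.99·19 = 18.81 mm; δ_solid = L₀ − L_s = 27.6 − 18.81 = 8.79 mm
δ = F/k = 67.7/5.6311 = 12.023 mm
δ ≥ δ_solid → spring goes solid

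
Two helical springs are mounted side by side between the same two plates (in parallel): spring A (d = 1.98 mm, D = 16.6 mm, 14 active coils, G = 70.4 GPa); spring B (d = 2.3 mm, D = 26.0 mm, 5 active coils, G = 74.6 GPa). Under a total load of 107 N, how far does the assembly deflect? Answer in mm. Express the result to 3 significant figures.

21.1 mm

k_A = Gd⁴/(8D³N_a) = (70.4×10³)(1.98⁴)/(8·16.6³·14) = 2.112 N/mm
k_B = Gd⁴/(8D³N_a) = (74.6×10³)(2.3⁴)/(8·26.0³·5) = 2.9694 N/mm
Parallel: k_eq = 2.112 + 2.9694 = 5.0814 N/mm
δ = F/k_eq = 107/5.0814 = 21.057 mm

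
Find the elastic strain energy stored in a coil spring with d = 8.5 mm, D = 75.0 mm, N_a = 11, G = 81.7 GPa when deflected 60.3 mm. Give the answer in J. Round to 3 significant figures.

k = Gd⁴/(8D³N_a) = (81.7×10³)(8.5⁴)/(8·75.0³·11) = 11.488 N/mm
U = ½kδ² = 0.5 × 11.488 × 60.3² = 20885 N·mm = 20.885 J

20.9 J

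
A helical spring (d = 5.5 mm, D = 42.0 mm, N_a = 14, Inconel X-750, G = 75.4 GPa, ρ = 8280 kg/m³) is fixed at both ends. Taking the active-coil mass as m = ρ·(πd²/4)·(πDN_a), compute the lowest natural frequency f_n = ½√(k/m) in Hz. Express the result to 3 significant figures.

k = Gd⁴/(8D³N_a) = (75.4×10³)(5.5⁴)/(8·42.0³·14) = 8.3149 N/mm = 8314.9 N/m
Wire length L = πDN_a = π·42.0·14 = 1847.3 mm
m = ρ·(πd²/4)·L = 8280 × 23.758×10⁻⁶ m² × 1.8473 m = 0.36339 kg
f_n = ½√(k/m) = 0.5·√(8314.9/0.36339) = 0.5·√(22881) = 75.633 Hz

75.6 Hz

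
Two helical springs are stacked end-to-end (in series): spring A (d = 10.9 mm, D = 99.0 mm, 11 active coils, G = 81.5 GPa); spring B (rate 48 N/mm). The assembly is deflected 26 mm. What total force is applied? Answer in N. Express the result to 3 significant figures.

274 N

k_A = Gd⁴/(8D³N_a) = (81.5×10³)(10.9⁴)/(8·99.0³·11) = 13.473 N/mm
Series: 1/k_eq = 1/13.473 + 1/48 = 0.095054; k_eq = 10.52 N/mm
F = k_eq·δ = 10.52·26 = 273.53 N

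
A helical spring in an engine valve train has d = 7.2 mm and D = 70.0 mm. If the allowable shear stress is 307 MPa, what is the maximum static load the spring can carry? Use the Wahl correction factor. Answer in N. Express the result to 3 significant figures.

559 N

C = D/d = 70.0/7.2 = 9.7222
K_W = (4C−1)/(4C−4) + 0.615/C = 37.889/34.889 + 0.0633 = 1.1492
τ_max = K·8FD/(πd³) → F_max = τ_allow·πd³/(8DK)
F_max = 307·π·7.2³/(8·70.0·1.1492) = 3.5999e+05/643.58 = 559.35 N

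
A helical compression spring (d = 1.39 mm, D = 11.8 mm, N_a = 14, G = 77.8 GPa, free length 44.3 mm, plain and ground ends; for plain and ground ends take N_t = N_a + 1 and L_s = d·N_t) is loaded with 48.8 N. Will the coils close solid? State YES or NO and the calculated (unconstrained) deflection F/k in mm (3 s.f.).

YES, δ = 30.9 mm

k = Gd⁴/(8D³N_a) = (77.8×10³)(1.39⁴)/(8·11.8³·14) = 1.5782 N/mm
N_t = 15; L_s = 1.39·15 = 20.85 mm; δ_solid = L₀ − L_s = 44.3 − 20.85 = 23.45 mm
δ = F/k = 48.8/1.5782 = 30.92 mm
δ ≥ δ_solid → spring goes solid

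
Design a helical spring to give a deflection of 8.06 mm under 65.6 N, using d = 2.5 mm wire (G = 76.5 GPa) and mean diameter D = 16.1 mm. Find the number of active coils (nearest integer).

11

Required rate k = F/δ = 65.6/8.06 = 8.139 N/mm
N_a = Gd⁴/(8D³k) = (76.5×10³ × 2.5⁴)/(8 × 16.1³ × 8.139)
    = 2.98828e+06 / 271729 = 11 → 11 coils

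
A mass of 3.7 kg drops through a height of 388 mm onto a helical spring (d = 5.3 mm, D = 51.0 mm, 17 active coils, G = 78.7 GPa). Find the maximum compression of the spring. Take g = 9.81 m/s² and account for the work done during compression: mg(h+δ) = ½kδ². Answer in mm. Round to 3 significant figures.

102 mm

k = Gd⁴/(8D³N_a) = (78.7×10³)(5.3⁴)/(8·51.0³·17) = 3.4421 N/mm
W = mg = 3.7 × 9.81 = 36.297 N
½kδ² − Wδ − Wh = 0 → δ = (W + √(W² + 2kWh))/k
δ = (36.297 + √(1317.5 + 96953))/3.4421 = (36.297 + 313.48)/3.4421 = 101.62 mm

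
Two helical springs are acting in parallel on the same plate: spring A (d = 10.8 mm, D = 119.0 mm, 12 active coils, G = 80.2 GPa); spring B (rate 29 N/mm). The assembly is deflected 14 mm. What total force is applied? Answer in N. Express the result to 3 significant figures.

k_A = Gd⁴/(8D³N_a) = (80.2×10³)(10.8⁴)/(8·119.0³·12) = 6.7446 N/mm
Parallel: k_eq = 6.7446 + 29 = 35.745 N/mm
F = k_eq·δ = 35.745·14 = 500.42 N

500 N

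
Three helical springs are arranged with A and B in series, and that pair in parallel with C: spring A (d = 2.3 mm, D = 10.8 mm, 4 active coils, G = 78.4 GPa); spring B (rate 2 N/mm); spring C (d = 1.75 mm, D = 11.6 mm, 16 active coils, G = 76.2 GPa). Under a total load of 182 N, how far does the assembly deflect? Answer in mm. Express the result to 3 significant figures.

33.1 mm

k_A = Gd⁴/(8D³N_a) = (78.4×10³)(2.3⁴)/(8·10.8³·4) = 54.426 N/mm
k_C = Gd⁴/(8D³N_a) = (76.2×10³)(1.75⁴)/(8·11.6³·16) = 3.577 N/mm
Springs A,B series: k_AB = 1/(1/54.426+1/2) = 1.9291 N/mm; parallel with C: k_eq = 1.9291+3.577 = 5.5061 N/mm
δ = F/k_eq = 182/5.5061 = 33.054 mm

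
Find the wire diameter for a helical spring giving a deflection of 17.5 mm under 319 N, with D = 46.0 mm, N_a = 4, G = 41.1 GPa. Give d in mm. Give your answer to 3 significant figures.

6.10 mm

Required rate k = F/δ = 319/17.5 = 18.229 N/mm
d = (8D³N_a·k / G)^(1/4) = (8·46.0³·4·18.229 / (41.1×10³))^0.25
  = (1381.4)^0.25 = 6.0965 mm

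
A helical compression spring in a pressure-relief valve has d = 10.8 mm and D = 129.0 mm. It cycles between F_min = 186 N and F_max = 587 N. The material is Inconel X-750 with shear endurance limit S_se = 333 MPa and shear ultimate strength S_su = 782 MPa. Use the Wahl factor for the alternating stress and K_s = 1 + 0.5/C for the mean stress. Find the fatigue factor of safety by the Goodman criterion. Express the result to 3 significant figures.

3.22

C = D/d = 129.0/10.8 = 11.9444; K_W = (4C−1)/(4C−4)+0.615/C = 1.1200; K_s = 1+0.5/C = 1.0419
F_a = (F_max−F_min)/2 = 200.5 N; F_m = (F_max+F_min)/2 = 386.5 N
τ_a = K_W·8F_aD/(πd³) = 1.1200 × 52.284 = 58.559 MPa
τ_m = K_s·8F_mD/(πd³) = 1.0419 × 100.79 = 105.01 MPa
Goodman: 1/n_f = τ_a/S_se + τ_m/S_su = 58.559/333 + 105.01/782 = 0.17585 + 0.13428 = 0.31013
n_f = 1/0.31013 = 3.224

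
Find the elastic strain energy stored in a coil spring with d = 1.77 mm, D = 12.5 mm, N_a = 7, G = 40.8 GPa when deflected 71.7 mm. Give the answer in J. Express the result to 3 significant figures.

9.41 J

k = Gd⁴/(8D³N_a) = (40.8×10³)(1.77⁴)/(8·12.5³·7) = 3.6613 N/mm
U = ½kδ² = 0.5 × 3.6613 × 71.7² = 9411.2 N·mm = 9.4112 J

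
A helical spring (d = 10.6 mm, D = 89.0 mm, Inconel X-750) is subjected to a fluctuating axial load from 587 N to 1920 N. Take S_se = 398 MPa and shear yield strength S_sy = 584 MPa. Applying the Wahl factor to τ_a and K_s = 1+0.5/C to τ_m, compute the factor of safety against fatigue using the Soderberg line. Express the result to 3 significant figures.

1.24

C = D/d = 89.0/10.6 = 8.3962; K_W = (4C−1)/(4C−4)+0.615/C = 1.1747; K_s = 1+0.5/C = 1.0596
F_a = (F_max−F_min)/2 = 666.5 N; F_m = (F_max+F_min)/2 = 1253.5 N
τ_a = K_W·8F_aD/(πd³) = 1.1747 × 126.83 = 148.98 MPa
τ_m = K_s·8F_mD/(πd³) = 1.0596 × 238.53 = 252.73 MPa
Soderberg: 1/n_f = τ_a/S_se + τ_m/S_sy = 148.98/398 + 252.73/584 = 0.37432 + 0.43276 = 0.80707
n_f = 1/0.80707 = 1.239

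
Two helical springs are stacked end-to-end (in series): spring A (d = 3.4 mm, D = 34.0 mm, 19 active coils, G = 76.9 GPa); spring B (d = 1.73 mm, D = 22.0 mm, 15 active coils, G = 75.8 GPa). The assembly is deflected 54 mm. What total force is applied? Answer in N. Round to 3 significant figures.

k_A = Gd⁴/(8D³N_a) = (76.9×10³)(3.4⁴)/(8·34.0³·19) = 1.7201 N/mm
k_B = Gd⁴/(8D³N_a) = (75.8×10³)(1.73⁴)/(8·22.0³·15) = 0.53138 N/mm
Series: 1/k_eq = 1/1.7201 + 1/0.53138 = 2.4632; k_eq = 0.40597 N/mm
F = k_eq·δ = 0.40597·54 = 21.922 N

21.9 N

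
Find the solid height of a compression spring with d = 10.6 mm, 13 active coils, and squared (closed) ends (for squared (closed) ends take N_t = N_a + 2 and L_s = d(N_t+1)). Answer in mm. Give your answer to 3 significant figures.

squared (closed) ends: N_t = N_a + 2 = 13 + 2 = 15
L_s = d·(N_t+1) = 10.6 × 16 = 169.6 mm

170 mm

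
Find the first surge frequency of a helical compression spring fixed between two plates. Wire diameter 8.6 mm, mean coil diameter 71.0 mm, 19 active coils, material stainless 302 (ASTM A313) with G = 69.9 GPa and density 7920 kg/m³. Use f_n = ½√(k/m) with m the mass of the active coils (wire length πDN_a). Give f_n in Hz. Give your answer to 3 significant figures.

30.0 Hz

k = Gd⁴/(8D³N_a) = (69.9×10³)(8.6⁴)/(8·71.0³·19) = 7.0283 N/mm = 7028.3 N/m
Wire length L = πDN_a = π·71.0·19 = 4238 mm
m = ρ·(πd²/4)·L = 7920 × 58.088×10⁻⁶ m² × 4.238 m = 1.9497 kg
f_n = ½√(k/m) = 0.5·√(7028.3/1.9497) = 0.5·√(3604.8) = 30.02 Hz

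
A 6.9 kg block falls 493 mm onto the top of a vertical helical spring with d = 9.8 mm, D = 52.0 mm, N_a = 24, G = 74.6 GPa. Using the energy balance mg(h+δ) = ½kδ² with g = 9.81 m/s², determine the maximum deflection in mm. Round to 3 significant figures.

k = Gd⁴/(8D³N_a) = (74.6×10³)(9.8⁴)/(8·52.0³·24) = 25.488 N/mm
W = mg = 6.9 × 9.81 = 67.689 N
½kδ² − Wδ − Wh = 0 → δ = (W + √(W² + 2kWh))/k
δ = (67.689 + √(4581.8 + 1.70109e+06))/25.488 = (67.689 + 1306)/25.488 = 53.897 mm

53.9 mm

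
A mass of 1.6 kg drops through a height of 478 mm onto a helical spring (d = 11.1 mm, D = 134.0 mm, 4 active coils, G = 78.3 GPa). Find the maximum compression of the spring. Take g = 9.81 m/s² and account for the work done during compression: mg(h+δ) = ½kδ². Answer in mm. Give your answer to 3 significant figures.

32.2 mm

k = Gd⁴/(8D³N_a) = (78.3×10³)(11.1⁴)/(8·134.0³·4) = 15.438 N/mm
W = mg = 1.6 × 9.81 = 15.696 N
½kδ² − Wδ − Wh = 0 → δ = (W + √(W² + 2kWh))/k
δ = (15.696 + √(246.36 + 231652))/15.438 = (15.696 + 481.56)/15.438 = 32.21 mm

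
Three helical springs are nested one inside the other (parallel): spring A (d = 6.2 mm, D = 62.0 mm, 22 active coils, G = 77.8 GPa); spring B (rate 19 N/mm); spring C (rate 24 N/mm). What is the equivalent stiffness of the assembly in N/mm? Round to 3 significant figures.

k_A = Gd⁴/(8D³N_a) = (77.8×10³)(6.2⁴)/(8·62.0³·22) = 2.7407 N/mm
Parallel: k_eq = 2.7407 + 19 + 24 = 45.741 N/mm

45.7 N/mm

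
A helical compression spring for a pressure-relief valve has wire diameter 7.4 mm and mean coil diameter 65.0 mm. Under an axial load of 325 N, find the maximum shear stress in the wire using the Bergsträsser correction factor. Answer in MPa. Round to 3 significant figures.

Spring index C = D/d = 65.0/7.4 = 8.7838
K_B = (4C+2)/(4C−3) = 37.135/32.135 = 1.1556
τ₀ = 8FD/(πd³) = 8·325·65.0/(π·7.4³) = 169000/1273 = 132.75 MPa
τ_max = K·τ₀ = 1.1556 × 132.75 = 153.41 MPa

153 MPa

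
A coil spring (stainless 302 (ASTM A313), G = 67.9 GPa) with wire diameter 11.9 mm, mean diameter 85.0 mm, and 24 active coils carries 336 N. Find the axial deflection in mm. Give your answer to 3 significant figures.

29.1 mm

k = Gd⁴/(8D³N_a) = (67.9×10³)(11.9⁴)/(8·85.0³·24) = 11.548 N/mm
δ = F/k = 336 / 11.548 = 29.096 mm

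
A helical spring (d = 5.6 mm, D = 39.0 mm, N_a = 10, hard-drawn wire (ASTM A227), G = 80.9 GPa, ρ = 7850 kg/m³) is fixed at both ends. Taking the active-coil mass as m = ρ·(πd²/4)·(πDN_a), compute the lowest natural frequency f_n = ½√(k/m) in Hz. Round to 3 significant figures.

k = Gd⁴/(8D³N_a) = (80.9×10³)(5.6⁴)/(8·39.0³·10) = 16.766 N/mm = 16766 N/m
Wire length L = πDN_a = π·39.0·10 = 1225.2 mm
m = ρ·(πd²/4)·L = 7850 × 24.63×10⁻⁶ m² × 1.2252 m = 0.23689 kg
f_n = ½√(k/m) = 0.5·√(16766/0.23689) = 0.5·√(70773) = 133.02 Hz

133 Hz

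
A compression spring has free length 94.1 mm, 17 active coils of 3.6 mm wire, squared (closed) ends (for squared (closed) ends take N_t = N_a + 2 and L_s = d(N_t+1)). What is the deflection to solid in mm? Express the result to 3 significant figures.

22.1 mm

N_t = 19; L_s = 3.6·20 = 72 mm
δ_solid = L₀ − L_s = 94.1 − 72 = 22.1 mm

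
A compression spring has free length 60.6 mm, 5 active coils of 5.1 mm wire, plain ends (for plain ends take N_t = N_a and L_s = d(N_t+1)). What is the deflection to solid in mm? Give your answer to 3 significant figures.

N_t = 5; L_s = 5.1·6 = 30.6 mm
δ_solid = L₀ − L_s = 60.6 − 30.6 = 30 mm

30.0 mm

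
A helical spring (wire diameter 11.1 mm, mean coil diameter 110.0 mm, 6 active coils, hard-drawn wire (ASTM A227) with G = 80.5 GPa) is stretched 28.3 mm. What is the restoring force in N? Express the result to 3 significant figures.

k = Gd⁴/(8D³N_a) = (80.5×10³)(11.1⁴)/(8·110.0³·6) = 19.128 N/mm
F = k·δ = 19.128 × 28.3 = 541.32 N

541 N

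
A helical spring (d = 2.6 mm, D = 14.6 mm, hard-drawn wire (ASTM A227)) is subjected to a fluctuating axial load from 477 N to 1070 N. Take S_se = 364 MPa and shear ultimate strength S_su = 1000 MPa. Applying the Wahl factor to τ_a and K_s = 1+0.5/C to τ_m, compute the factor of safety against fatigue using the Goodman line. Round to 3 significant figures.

0.252

C = D/d = 14.6/2.6 = 5.6154; K_W = (4C−1)/(4C−4)+0.615/C = 1.2720; K_s = 1+0.5/C = 1.0890
F_a = (F_max−F_min)/2 = 296.5 N; F_m = (F_max+F_min)/2 = 773.5 N
τ_a = K_W·8F_aD/(πd³) = 1.2720 × 627.19 = 797.8 MPa
τ_m = K_s·8F_mD/(πd³) = 1.0890 × 1636.2 = 1781.9 MPa
Goodman: 1/n_f = τ_a/S_se + τ_m/S_su = 797.8/364 + 1781.9/1000 = 2.19175 + 1.78188 = 3.9736
n_f = 1/3.9736 = 0.2517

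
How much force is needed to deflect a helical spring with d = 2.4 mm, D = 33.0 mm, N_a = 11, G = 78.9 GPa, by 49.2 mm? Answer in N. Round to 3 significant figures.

k = Gd⁴/(8D³N_a) = (78.9×10³)(2.4⁴)/(8·33.0³·11) = 0.82775 N/mm
F = k·δ = 0.82775 × 49.2 = 40.725 N

40.7 N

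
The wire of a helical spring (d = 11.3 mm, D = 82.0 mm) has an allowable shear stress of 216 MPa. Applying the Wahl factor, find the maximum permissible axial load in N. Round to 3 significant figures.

1240 N

C = D/d = 82.0/11.3 = 7.2566
K_W = (4C−1)/(4C−4) + 0.615/C = 28.027/25.027 + 0.0848 = 1.2046
τ_max = K·8FD/(πd³) → F_max = τ_allow·πd³/(8DK)
F_max = 216·π·11.3³/(8·82.0·1.2046) = 9.7913e+05/790.23 = 1239 N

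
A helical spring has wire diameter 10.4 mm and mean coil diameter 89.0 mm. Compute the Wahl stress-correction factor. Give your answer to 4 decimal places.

1.1711

C = D/d = 89.0/10.4 = 8.5577
K_W = (4C−1)/(4C−4) + 0.615/C = 33.231/30.231 + 0.0719 = 1.1711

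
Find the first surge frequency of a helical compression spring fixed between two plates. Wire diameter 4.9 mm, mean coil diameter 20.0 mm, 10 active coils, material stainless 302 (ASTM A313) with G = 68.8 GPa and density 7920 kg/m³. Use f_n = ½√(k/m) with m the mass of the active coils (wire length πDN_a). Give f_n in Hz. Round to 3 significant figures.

406 Hz

k = Gd⁴/(8D³N_a) = (68.8×10³)(4.9⁴)/(8·20.0³·10) = 61.972 N/mm = 61972 N/m
Wire length L = πDN_a = π·20.0·10 = 628.32 mm
m = ρ·(πd²/4)·L = 7920 × 18.857×10⁻⁶ m² × 0.62832 m = 0.09384 kg
f_n = ½√(k/m) = 0.5·√(61972/0.09384) = 0.5·√(6.604e+05) = 406.32 Hz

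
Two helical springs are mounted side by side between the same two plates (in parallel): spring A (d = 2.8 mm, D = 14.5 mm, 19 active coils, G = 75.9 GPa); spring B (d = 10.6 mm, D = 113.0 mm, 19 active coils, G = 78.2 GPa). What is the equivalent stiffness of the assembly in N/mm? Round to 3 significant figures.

k_A = Gd⁴/(8D³N_a) = (75.9×10³)(2.8⁴)/(8·14.5³·19) = 10.068 N/mm
k_B = Gd⁴/(8D³N_a) = (78.2×10³)(10.6⁴)/(8·113.0³·19) = 4.5014 N/mm
Parallel: k_eq = 10.068 + 4.5014 = 14.569 N/mm

14.6 N/mm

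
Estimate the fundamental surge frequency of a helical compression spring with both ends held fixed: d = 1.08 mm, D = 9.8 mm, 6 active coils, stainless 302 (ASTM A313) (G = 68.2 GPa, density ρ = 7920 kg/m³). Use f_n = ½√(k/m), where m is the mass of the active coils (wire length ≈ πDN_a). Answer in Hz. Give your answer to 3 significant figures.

619 Hz

k = Gd⁴/(8D³N_a) = (68.2×10³)(1.08⁴)/(8·9.8³·6) = 2.0538 N/mm = 2053.8 N/m
Wire length L = πDN_a = π·9.8·6 = 184.73 mm
m = ρ·(πd²/4)·L = 7920 × 0.91609×10⁻⁶ m² × 0.18473 m = 0.0013403 kg
f_n = ½√(k/m) = 0.5·√(2053.8/0.0013403) = 0.5·√(1.5324e+06) = 618.95 Hz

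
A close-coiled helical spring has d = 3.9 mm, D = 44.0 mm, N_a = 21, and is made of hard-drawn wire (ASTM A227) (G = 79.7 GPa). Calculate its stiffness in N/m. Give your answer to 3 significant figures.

k = Gd⁴/(8D³N_a) = (79.7×10³ × 3.9⁴) / (8 × 44.0³ × 21)
  = 1.84381e+07 / 1.43109e+07 = 1.2884 N/mm = 1288.4 N/m

1290 N/m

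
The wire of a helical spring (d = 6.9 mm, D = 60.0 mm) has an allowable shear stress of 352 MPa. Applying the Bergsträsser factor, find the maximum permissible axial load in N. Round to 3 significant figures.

654 N

C = D/d = 60.0/6.9 = 8.6957
K_B = (4C+2)/(4C−3) = 36.783/31.783 = 1.1573
τ_max = K·8FD/(πd³) → F_max = τ_allow·πd³/(8DK)
F_max = 352·π·6.9³/(8·60.0·1.1573) = 3.6328e+05/555.51 = 653.95 N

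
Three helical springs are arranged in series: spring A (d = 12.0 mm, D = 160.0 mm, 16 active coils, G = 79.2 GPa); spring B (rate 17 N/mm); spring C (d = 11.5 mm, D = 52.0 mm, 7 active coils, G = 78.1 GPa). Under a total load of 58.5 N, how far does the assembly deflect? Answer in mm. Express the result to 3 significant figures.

22.5 mm

k_A = Gd⁴/(8D³N_a) = (79.2×10³)(12.0⁴)/(8·160.0³·16) = 3.1324 N/mm
k_C = Gd⁴/(8D³N_a) = (78.1×10³)(11.5⁴)/(8·52.0³·7) = 173.48 N/mm
Series: 1/k_eq = 1/3.1324 + 1/17 + 1/173.48 = 0.38383; k_eq = 2.6053 N/mm
δ = F/k_eq = 58.5/2.6053 = 22.454 mm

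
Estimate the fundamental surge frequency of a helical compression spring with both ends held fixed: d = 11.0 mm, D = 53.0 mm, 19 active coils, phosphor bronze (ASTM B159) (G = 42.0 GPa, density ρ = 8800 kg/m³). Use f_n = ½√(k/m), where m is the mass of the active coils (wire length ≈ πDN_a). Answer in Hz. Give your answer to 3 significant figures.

k = Gd⁴/(8D³N_a) = (42.0×10³)(11.0⁴)/(8·53.0³·19) = 27.174 N/mm = 27174 N/m
Wire length L = πDN_a = π·53.0·19 = 3163.6 mm
m = ρ·(πd²/4)·L = 8800 × 95.033×10⁻⁶ m² × 3.1636 m = 2.6457 kg
f_n = ½√(k/m) = 0.5·√(27174/2.6457) = 0.5·√(10271) = 50.673 Hz

50.7 Hz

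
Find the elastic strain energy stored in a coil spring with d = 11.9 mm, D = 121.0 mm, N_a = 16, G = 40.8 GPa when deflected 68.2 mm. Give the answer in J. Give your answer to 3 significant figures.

k = Gd⁴/(8D³N_a) = (40.8×10³)(11.9⁴)/(8·121.0³·16) = 3.6081 N/mm
U = ½kδ² = 0.5 × 3.6081 × 68.2² = 8391.1 N·mm = 8.3911 J

8.39 J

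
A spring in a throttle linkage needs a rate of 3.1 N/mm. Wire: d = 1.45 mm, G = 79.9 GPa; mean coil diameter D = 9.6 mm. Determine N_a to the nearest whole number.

16

N_a = Gd⁴/(8D³k) = (79.9×10³ × 1.45⁴)/(8 × 9.6³ × 3.1)
    = 353198 / 21941.5 = 16.1 → 16 coils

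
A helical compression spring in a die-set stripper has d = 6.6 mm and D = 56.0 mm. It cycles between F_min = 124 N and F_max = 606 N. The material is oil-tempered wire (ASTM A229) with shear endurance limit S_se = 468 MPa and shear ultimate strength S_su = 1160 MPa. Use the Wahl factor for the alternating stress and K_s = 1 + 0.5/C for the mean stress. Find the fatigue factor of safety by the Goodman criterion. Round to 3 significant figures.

2.15

C = D/d = 56.0/6.6 = 8.4848; K_W = (4C−1)/(4C−4)+0.615/C = 1.1727; K_s = 1+0.5/C = 1.0589
F_a = (F_max−F_min)/2 = 241 N; F_m = (F_max+F_min)/2 = 365 N
τ_a = K_W·8F_aD/(πd³) = 1.1727 × 119.54 = 140.18 MPa
τ_m = K_s·8F_mD/(πd³) = 1.0589 × 181.05 = 191.71 MPa
Goodman: 1/n_f = τ_a/S_se + τ_m/S_su = 140.18/468 + 191.71/1160 = 0.29954 + 0.16527 = 0.46481
n_f = 1/0.46481 = 2.151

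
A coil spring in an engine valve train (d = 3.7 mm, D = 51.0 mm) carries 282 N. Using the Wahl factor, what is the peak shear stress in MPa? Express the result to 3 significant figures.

Spring index C = D/d = 51.0/3.7 = 13.7838
K_W = (4C−1)/(4C−4) + 0.615/C = 54.135/51.135 + 0.0446 = 1.1033
τ₀ = 8FD/(πd³) = 8·282·51.0/(π·3.7³) = 115056/159.13 = 723.03 MPa
τ_max = K·τ₀ = 1.1033 × 723.03 = 797.7 MPa

798 MPa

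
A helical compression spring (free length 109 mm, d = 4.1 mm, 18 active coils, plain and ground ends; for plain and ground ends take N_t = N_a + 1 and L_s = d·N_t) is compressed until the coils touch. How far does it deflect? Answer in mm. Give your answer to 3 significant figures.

N_t = 19; L_s = 4.1·19 = 77.9 mm
δ_solid = L₀ − L_s = 109 − 77.9 = 31.1 mm

31.1 mm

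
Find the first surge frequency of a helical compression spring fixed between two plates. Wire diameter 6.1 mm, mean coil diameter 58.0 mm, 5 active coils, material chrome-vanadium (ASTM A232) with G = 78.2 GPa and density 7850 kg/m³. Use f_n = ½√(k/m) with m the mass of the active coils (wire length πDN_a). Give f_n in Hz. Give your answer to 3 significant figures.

k = Gd⁴/(8D³N_a) = (78.2×10³)(6.1⁴)/(8·58.0³·5) = 13.873 N/mm = 13873 N/m
Wire length L = πDN_a = π·58.0·5 = 911.06 mm
m = ρ·(πd²/4)·L = 7850 × 29.225×10⁻⁶ m² × 0.91106 m = 0.20901 kg
f_n = ½√(k/m) = 0.5·√(13873/0.20901) = 0.5·√(66377) = 128.82 Hz

129 Hz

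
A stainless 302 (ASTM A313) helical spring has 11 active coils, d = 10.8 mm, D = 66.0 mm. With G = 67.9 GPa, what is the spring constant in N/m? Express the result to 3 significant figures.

k = Gd⁴/(8D³N_a) = (67.9×10³ × 10.8⁴) / (8 × 66.0³ × 11)
  = 9.23772e+08 / 2.52996e+07 = 36.513 N/mm = 36513 N/m

36500 N/m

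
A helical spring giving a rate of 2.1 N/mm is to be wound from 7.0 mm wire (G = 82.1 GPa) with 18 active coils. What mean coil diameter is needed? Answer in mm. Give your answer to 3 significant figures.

86.7 mm

D = (Gd⁴/(8N_a·k))^(1/3) = (82.1×10³·7.0⁴/(8·18·2.1))^(1/3)
  = (651859)^(1/3) = 86.7064 mm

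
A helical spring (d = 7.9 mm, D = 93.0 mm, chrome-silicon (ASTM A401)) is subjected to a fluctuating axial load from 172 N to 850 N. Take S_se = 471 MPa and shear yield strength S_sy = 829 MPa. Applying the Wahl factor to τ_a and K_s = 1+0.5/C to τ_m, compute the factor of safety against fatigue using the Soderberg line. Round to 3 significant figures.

1.44

C = D/d = 93.0/7.9 = 11.7722; K_W = (4C−1)/(4C−4)+0.615/C = 1.1219; K_s = 1+0.5/C = 1.0425
F_a = (F_max−F_min)/2 = 339 N; F_m = (F_max+F_min)/2 = 511 N
τ_a = K_W·8F_aD/(πd³) = 1.1219 × 162.83 = 182.68 MPa
τ_m = K_s·8F_mD/(πd³) = 1.0425 × 245.45 = 255.87 MPa
Soderberg: 1/n_f = τ_a/S_se + τ_m/S_sy = 182.68/471 + 255.87/829 = 0.38785 + 0.30865 = 0.6965
n_f = 1/0.6965 = 1.436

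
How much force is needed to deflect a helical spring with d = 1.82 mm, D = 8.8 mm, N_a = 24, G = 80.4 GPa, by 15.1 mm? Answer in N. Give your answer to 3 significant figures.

k = Gd⁴/(8D³N_a) = (80.4×10³)(1.82⁴)/(8·8.8³·24) = 6.7421 N/mm
F = k·δ = 6.7421 × 15.1 = 101.81 N

102 N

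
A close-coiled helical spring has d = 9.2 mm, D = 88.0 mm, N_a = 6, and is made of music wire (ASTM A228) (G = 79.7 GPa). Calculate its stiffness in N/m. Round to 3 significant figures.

k = Gd⁴/(8D³N_a) = (79.7×10³ × 9.2⁴) / (8 × 88.0³ × 6)
  = 5.70965e+08 / 3.27107e+07 = 17.455 N/mm = 17455 N/m

17500 N/m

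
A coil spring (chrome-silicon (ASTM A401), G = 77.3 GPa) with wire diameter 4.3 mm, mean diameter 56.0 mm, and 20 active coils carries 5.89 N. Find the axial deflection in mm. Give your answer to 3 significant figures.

6.26 mm

k = Gd⁴/(8D³N_a) = (77.3×10³)(4.3⁴)/(8·56.0³·20) = 0.94052 N/mm
δ = F/k = 5.89 / 0.94052 = 6.2625 mm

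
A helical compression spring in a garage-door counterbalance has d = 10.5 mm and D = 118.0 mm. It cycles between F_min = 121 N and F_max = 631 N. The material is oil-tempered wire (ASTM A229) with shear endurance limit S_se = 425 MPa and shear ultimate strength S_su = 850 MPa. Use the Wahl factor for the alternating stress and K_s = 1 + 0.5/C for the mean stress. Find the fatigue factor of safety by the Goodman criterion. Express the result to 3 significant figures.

3.38

C = D/d = 118.0/10.5 = 11.2381; K_W = (4C−1)/(4C−4)+0.615/C = 1.1280; K_s = 1+0.5/C = 1.0445
F_a = (F_max−F_min)/2 = 255 N; F_m = (F_max+F_min)/2 = 376 N
τ_a = K_W·8F_aD/(πd³) = 1.1280 × 66.19 = 74.661 MPa
τ_m = K_s·8F_mD/(πd³) = 1.0445 × 97.598 = 101.94 MPa
Goodman: 1/n_f = τ_a/S_se + τ_m/S_su = 74.661/425 + 101.94/850 = 0.17567 + 0.11993 = 0.2956
n_f = 1/0.2956 = 3.383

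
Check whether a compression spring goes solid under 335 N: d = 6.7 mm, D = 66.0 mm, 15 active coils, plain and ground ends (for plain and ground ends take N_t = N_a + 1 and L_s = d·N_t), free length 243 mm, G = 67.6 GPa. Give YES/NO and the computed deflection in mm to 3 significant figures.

k = Gd⁴/(8D³N_a) = (67.6×10³)(6.7⁴)/(8·66.0³·15) = 3.9485 N/mm
N_t = 16; L_s = 6.7·16 = 107.2 mm; δ_solid = L₀ − L_s = 243 − 107.2 = 135.8 mm
δ = F/k = 335/3.9485 = 84.842 mm
δ < δ_solid → spring does not go solid

NO, δ = 84.8 mm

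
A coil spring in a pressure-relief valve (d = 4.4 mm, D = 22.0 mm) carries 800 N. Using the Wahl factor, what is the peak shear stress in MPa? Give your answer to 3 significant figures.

Spring index C = D/d = 22.0/4.4 = 5.0000
K_W = (4C−1)/(4C−4) + 0.615/C = 19.000/16.000 + 0.1230 = 1.3105
τ₀ = 8FD/(πd³) = 8·800·22.0/(π·4.4³) = 140800/267.61 = 526.13 MPa
τ_max = K·τ₀ = 1.3105 × 526.13 = 689.5 MPa

689 MPa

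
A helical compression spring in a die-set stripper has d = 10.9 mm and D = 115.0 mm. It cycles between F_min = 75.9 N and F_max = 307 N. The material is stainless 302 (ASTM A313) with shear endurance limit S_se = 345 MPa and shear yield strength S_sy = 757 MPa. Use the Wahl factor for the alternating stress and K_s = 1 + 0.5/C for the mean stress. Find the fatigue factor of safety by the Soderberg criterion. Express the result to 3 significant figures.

6.85

C = D/d = 115.0/10.9 = 10.5505; K_W = (4C−1)/(4C−4)+0.615/C = 1.1368; K_s = 1+0.5/C = 1.0474
F_a = (F_max−F_min)/2 = 115.55 N; F_m = (F_max+F_min)/2 = 191.45 N
τ_a = K_W·8F_aD/(πd³) = 1.1368 × 26.129 = 29.704 MPa
τ_m = K_s·8F_mD/(πd³) = 1.0474 × 43.293 = 45.344 MPa
Soderberg: 1/n_f = τ_a/S_se + τ_m/S_sy = 29.704/345 + 45.344/757 = 0.08610 + 0.05990 = 0.146
n_f = 1/0.146 = 6.849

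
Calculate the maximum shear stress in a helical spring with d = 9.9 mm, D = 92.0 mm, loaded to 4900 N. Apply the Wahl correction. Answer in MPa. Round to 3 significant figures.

1370 MPa

Spring index C = D/d = 92.0/9.9 = 9.2929
K_W = (4C−1)/(4C−4) + 0.615/C = 36.172/33.172 + 0.0662 = 1.1566
τ₀ = 8FD/(πd³) = 8·4900·92.0/(π·9.9³) = 3.6064e+06/3048.3 = 1183.1 MPa
τ_max = K·τ₀ = 1.1566 × 1183.1 = 1368.4 MPa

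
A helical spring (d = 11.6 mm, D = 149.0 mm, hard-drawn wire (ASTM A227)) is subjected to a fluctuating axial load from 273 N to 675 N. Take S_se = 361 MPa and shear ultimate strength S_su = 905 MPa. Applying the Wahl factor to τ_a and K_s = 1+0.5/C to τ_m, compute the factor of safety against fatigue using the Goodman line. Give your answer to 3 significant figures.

C = D/d = 149.0/11.6 = 12.8448; K_W = (4C−1)/(4C−4)+0.615/C = 1.1112; K_s = 1+0.5/C = 1.0389
F_a = (F_max−F_min)/2 = 201 N; F_m = (F_max+F_min)/2 = 474 N
τ_a = K_W·8F_aD/(πd³) = 1.1112 × 48.859 = 54.293 MPa
τ_m = K_s·8F_mD/(πd³) = 1.0389 × 115.22 = 119.71 MPa
Goodman: 1/n_f = τ_a/S_se + τ_m/S_su = 54.293/361 + 119.71/905 = 0.15039 + 0.13227 = 0.28267
n_f = 1/0.28267 = 3.538

3.54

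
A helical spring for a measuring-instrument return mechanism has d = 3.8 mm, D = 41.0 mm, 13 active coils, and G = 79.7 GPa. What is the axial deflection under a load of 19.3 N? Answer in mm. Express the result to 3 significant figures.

k = Gd⁴/(8D³N_a) = (79.7×10³)(3.8⁴)/(8·41.0³·13) = 2.3185 N/mm
δ = F/k = 19.3 / 2.3185 = 8.3243 mm

8.32 mm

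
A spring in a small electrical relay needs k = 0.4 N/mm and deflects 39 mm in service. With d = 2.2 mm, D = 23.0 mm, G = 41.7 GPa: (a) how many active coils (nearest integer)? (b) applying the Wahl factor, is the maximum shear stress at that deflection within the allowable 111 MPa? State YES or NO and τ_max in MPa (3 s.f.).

(a) 25 coils; (b) YES, τ_max = 98.0 MPa

N_a = Gd⁴/(8D³k) = (41.7×10³)(2.2⁴)/(8·23.0³·0.4) = 25.09 → N_a = 25
Actual rate k = Gd⁴/(8D³·25) = 0.40143 N/mm
Working load F = kδ = 0.40143·39 = 15.656 N
C = 23.0/2.2 = 10.4545; K_W = (4C−1)/(4C−4)+0.615/C = 1.1382
τ_max = K_W·8FD/(πd³) = 1.1382·86.115 = 98.012 MPa
τ_max ≤ 111 MPa → acceptable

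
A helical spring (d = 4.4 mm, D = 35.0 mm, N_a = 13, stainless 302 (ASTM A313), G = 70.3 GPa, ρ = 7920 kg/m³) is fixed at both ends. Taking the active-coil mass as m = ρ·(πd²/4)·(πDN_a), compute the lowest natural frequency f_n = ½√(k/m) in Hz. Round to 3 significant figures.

92.6 Hz

k = Gd⁴/(8D³N_a) = (70.3×10³)(4.4⁴)/(8·35.0³·13) = 5.9092 N/mm = 5909.2 N/m
Wire length L = πDN_a = π·35.0·13 = 1429.4 mm
m = ρ·(πd²/4)·L = 7920 × 15.205×10⁻⁶ m² × 1.4294 m = 0.17214 kg
f_n = ½√(k/m) = 0.5·√(5909.2/0.17214) = 0.5·√(34328) = 92.639 Hz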